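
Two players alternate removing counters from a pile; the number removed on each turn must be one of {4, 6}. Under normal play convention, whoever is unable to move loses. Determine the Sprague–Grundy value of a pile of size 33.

0

n :  0  1  2  3  4  5  6  7  8  9 10 11 12 13 14 15 16 17 18 19 20 21 22 23 24 25 26 27 28 29 30 31 32 33
G :  0  0  0  0  1  1  1  1  2  2  0  0  0  0  1  1  1  1  2  2  0  0  0  0  1  1  1  1  2  2  0  0  0  0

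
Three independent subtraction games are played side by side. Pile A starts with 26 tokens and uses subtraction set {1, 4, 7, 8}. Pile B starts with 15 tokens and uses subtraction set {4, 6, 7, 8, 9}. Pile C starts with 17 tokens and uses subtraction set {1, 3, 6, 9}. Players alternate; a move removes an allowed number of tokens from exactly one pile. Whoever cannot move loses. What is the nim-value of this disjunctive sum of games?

0

Pile A, S = {1, 4, 7, 8}:
G(0) = 0
G(1) = mex{0} = 1
G(2) = mex{1} = 0
G(3) = mex{0} = 1
G(4) = mex{1,0} = 2
G(5) = mex{2,1} = 0
G(6) = mex{0,0} = 1
G(7) = mex{1,1,0} = 2
G(8) = mex{2,2,1,0} = 3
G(9) = mex{3,0,0,1} = 2
G(10) = mex{2,1,1,0} = 3
G(11) = mex{3,2,2,1} = 0
G(12) = mex{0,3,0,2} = 1
G(13) = mex{1,2,1,0} = 3
G(14) = mex{3,3,2,1} = 0
G(15) = mex{0,0,3,2} = 1
G(16) = mex{1,1,2,3} = 0
G(17) = mex{0,3,3,2} = 1
G(18) = mex{1,0,0,3} = 2
G(19) = mex{2,1,1,0} = 3
G(20) = mex{3,0,3,1} = 2
G(21) = mex{2,1,0,3} = 4
G(22) = mex{4,2,1,0} = 3
G(23) = mex{3,3,0,1} = 2
G(24) = mex{2,2,1,0} = 3
G(25) = mex{3,4,2,1} = 0
G(26) = mex{0,3,3,2} = 1
G_A(26) = 1.
Pile B, S = {4, 6, 7, 8, 9}:
G(0) = 0
G(1) = mex{} = 0
G(2) = mex{} = 0
G(3) = mex{} = 0
G(4) = mex{0} = 1
G(5) = mex{0} = 1
G(6) = mex{0,0} = 1
G(7) = mex{0,0,0} = 1
G(8) = mex{1,0,0,0} = 2
G(9) = mex{1,0,0,0,0} = 2
G(10) = mex{1,1,0,0,0} = 2
G(11) = mex{1,1,1,0,0} = 2
G(12) = mex{2,1,1,1,0} = 3
G(13) = mex{2,1,1,1,1} = 0
G(14) = mex{2,2,1,1,1} = 0
G(15) = mex{2,2,2,1,1} = 0
G_B(15) = 0.
Pile C, S = {1, 3, 6, 9}:
G(0) = 0
G(1) = mex{0} = 1
G(2) = mex{1} = 0
G(3) = mex{0,0} = 1
G(4) = mex{1,1} = 0
G(5) = mex{0,0} = 1
G(6) = mex{1,1,0} = 2
G(7) = mex{2,0,1} = 3
G(8) = mex{3,1,0} = 2
G(9) = mex{2,2,1,0} = 3
G(10) = mex{3,3,0,1} = 2
G(11) = mex{2,2,1,0} = 3
G(12) = mex{3,3,2,1} = 0
G(13) = mex{0,2,3,0} = 1
G(14) = mex{1,3,2,1} = 0
G(15) = mex{0,0,3,2} = 1
G(16) = mex{1,1,2,3} = 0
G(17) = mex{0,0,3,2} = 1
G_C(17) = 1.
Combined Grundy value = 1 ⊕ 0 ⊕ 1 = 0.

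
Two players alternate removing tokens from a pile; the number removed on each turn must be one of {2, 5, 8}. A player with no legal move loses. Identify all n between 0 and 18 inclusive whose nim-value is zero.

G(0) = 0
G(1) = mex{} = 0
G(2) = mex{0} = 1
G(3) = mex{0} = 1
G(4) = mex{1} = 0
G(5) = mex{1,0} = 2
G(6) = mex{0,0} = 1
G(7) = mex{2,1} = 0
G(8) = mex{1,1,0} = 2
G(9) = mex{0,0,0} = 1
G(10) = mex{2,2,1} = 0
G(11) = mex{1,1,1} = 0
G(12) = mex{0,0,0} = 1
G(13) = mex{0,2,2} = 1
G(14) = mex{1,1,1} = 0
G(15) = mex{1,0,0} = 2
G(16) = mex{0,0,2} = 1
G(17) = mex{2,1,1} = 0
G(18) = mex{1,1,0} = 2
P-positions are exactly the n with G(n) = 0.

0, 1, 4, 7, 10, 11, 14, 17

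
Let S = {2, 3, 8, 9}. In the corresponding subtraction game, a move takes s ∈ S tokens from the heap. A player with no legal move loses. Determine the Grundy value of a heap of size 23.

n :  0  1  2  3  4  5  6  7  8  9 10 11 12 13 14 15 16 17 18 19 20 21 22 23
G :  0  0  1  1  2  0  0  1  1  2  2  0  0  1  1  2  0  0  1  1  2  2  0  0

0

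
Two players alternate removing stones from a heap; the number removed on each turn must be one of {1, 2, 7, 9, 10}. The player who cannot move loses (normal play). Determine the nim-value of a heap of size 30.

2

n :  0  1  2  3  4  5  6  7  8  9 10 11 12 13 14 15 16 17 18 19 20 21 22 23 24 25 26 27 28 29 30
G :  0  1  2  0  1  2  0  1  2  3  4  0  1  2  0  1  2  0  1  2  3  4  0  1  2  0  1  2  0  1  2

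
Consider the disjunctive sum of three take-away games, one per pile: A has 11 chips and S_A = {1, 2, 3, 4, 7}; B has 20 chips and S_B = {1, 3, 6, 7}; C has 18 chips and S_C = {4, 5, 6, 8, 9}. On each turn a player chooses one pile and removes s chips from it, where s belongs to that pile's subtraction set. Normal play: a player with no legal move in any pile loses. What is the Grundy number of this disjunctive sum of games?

Pile A, S = {1, 2, 3, 4, 7}:
n :  0  1  2  3  4  5  6  7  8  9 10 11
G :  0  1  2  3  4  0  1  2  3  4  0  1
G_A(11) = 1.
Pile B, S = {1, 3, 6, 7}:
G(0) = 0
G(1) = mex{0} = 1
G(2) = mex{1} = 0
G(3) = mex{0,0} = 1
G(4) = mex{1,1} = 0
G(5) = mex{0,0} = 1
G(6) = mex{1,1,0} = 2
G(7) = mex{2,0,1,0} = 3
G(8) = mex{3,1,0,1} = 2
G(9) = mex{2,2,1,0} = 3
G(10) = mex{3,3,0,1} = 2
G(11) = mex{2,2,1,0} = 3
G(12) = mex{3,3,2,1} = 0
G(13) = mex{0,2,3,2} = 1
G(14) = mex{1,3,2,3} = 0
G(15) = mex{0,0,3,2} = 1
G(16) = mex{1,1,2,3} = 0
G(17) = mex{0,0,3,2} = 1
G(18) = mex{1,1,0,3} = 2
G(19) = mex{2,0,1,0} = 3
G(20) = mex{3,1,0,1} = 2
G_B(20) = 2.
Pile C, S = {4, 5, 6, 8, 9}:
n :  0  1  2  3  4  5  6  7  8  9 10 11 12 13 14 15 16 17 18
G :  0  0  0  0  1  1  1  1  2  2  2  2  3  0  0  0  0  1  1
G_C(18) = 1.
Combined Grundy value = 1 ⊕ 2 ⊕ 1 = 2.

2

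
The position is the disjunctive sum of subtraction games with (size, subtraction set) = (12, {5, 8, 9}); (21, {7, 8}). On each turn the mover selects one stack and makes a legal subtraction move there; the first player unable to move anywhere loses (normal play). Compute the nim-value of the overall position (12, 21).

Stack A, S = {5, 8, 9}:
n :  0  1  2  3  4  5  6  7  8  9 10 11 12
G :  0  0  0  0  0  1  1  1  1  1  2  2  2
G_A(12) = 2.
Stack B, S = {7, 8}:
n :  0  1  2  3  4  5  6  7  8  9 10 11 12 13 14 15 16 17 18 19 20 21
G :  0  0  0  0  0  0  0  1  1  1  1  1  1  1  2  0  0  0  0  0  0  0
G_B(21) = 0.
Combined Grundy value = 2 ⊕ 0 = 2.

2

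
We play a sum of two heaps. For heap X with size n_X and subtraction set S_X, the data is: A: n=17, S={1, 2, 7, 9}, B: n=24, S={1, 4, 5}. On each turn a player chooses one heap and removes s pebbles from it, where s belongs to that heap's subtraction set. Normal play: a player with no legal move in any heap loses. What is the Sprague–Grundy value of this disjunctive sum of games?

Heap A, S = {1, 2, 7, 9}:
n :  0  1  2  3  4  5  6  7  8  9 10 11 12 13 14 15 16 17
G :  0  1  2  0  1  2  0  1  2  3  4  0  1  2  0  1  2  0
G_A(17) = 0.
Heap B, S = {1, 4, 5}:
G(0) = 0
G(1) = mex{0} = 1
G(2) = mex{1} = 0
G(3) = mex{0} = 1
G(4) = mex{1,0} = 2
G(5) = mex{2,1,0} = 3
G(6) = mex{3,0,1} = 2
G(7) = mex{2,1,0} = 3
G(8) = mex{3,2,1} = 0
G(9) = mex{0,3,2} = 1
G(10) = mex{1,2,3} = 0
G(11) = mex{0,3,2} = 1
G(12) = mex{1,0,3} = 2
G(13) = mex{2,1,0} = 3
G(14) = mex{3,0,1} = 2
G(15) = mex{2,1,0} = 3
G(16) = mex{3,2,1} = 0
G(17) = mex{0,3,2} = 1
G(18) = mex{1,2,3} = 0
G(19) = mex{0,3,2} = 1
G(20) = mex{1,0,3} = 2
G(21) = mex{2,1,0} = 3
G(22) = mex{3,0,1} = 2
G(23) = mex{2,1,0} = 3
G(24) = mex{3,2,1} = 0
G_B(24) = 0.
Combined Grundy value = 0 ⊕ 0 = 0.

0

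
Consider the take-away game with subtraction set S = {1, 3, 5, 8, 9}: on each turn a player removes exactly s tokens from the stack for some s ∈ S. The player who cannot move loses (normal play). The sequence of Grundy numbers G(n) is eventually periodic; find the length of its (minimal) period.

n :  0  1  2  3  4  5  6  7  8  9 10 11 12 13 14 15 16 17 18 19 20 21 22 23 24 25 26 27 28 29 30 31 32 33
G :  0  1  0  1  0  1  0  1  2  3  2  3  2  3  2  3  0  1  0  1  0  1  0  1  2  3  2  3  2  3  2  3  0  1
G(n+16) = G(n) holds for n = 0,…,8 (a full window of length max(S) = 9), so the sequence is purely periodic with period 16.

16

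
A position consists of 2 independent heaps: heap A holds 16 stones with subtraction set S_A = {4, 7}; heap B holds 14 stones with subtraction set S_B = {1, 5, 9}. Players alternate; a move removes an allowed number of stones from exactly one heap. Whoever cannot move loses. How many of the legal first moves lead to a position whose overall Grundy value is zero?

4

Heap A, S = {4, 7}:
n :  0  1  2  3  4  5  6  7  8  9 10 11 12 13 14 15 16
G :  0  0  0  0  1  1  1  1  2  2  2  0  0  0  0  1  1
G_A(16) = 1.
Heap B, S = {1, 5, 9}:
G(0) = 0
G(1) = mex{0} = 1
G(2) = mex{1} = 0
G(3) = mex{0} = 1
G(4) = mex{1} = 0
G(5) = mex{0,0} = 1
G(6) = mex{1,1} = 0
G(7) = mex{0,0} = 1
G(8) = mex{1,1} = 0
G(9) = mex{0,0,0} = 1
G(10) = mex{1,1,1} = 0
G(11) = mex{0,0,0} = 1
G(12) = mex{1,1,1} = 0
G(13) = mex{0,0,0} = 1
G(14) = mex{1,1,1} = 0
G_B(14) = 0.
Combined Grundy value = 1 ⊕ 0 = 1.
A winning move leaves total XOR = 0, i.e. changes one component's Grundy value g to g ⊕ X where X is the current total.
Heap A: need g' = 1⊕1 = 0. Options: 16−4→G=0, 16−7→G=2. Hits: 1.
Heap B: need g' = 0⊕1 = 1. Options: 14−1→G=1, 14−5→G=1, 14−9→G=1. Hits: 3.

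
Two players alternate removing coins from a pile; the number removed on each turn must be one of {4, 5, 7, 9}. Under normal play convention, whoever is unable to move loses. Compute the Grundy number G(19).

G(0) = 0
G(1) = mex{} = 0
G(2) = mex{} = 0
G(3) = mex{} = 0
G(4) = mex{0} = 1
G(5) = mex{0,0} = 1
G(6) = mex{0,0} = 1
G(7) = mex{0,0,0} = 1
G(8) = mex{1,0,0} = 2
G(9) = mex{1,1,0,0} = 2
G(10) = mex{1,1,0,0} = 2
G(11) = mex{1,1,1,0} = 2
G(12) = mex{2,1,1,0} = 3
G(13) = mex{2,2,1,1} = 0
G(14) = mex{2,2,1,1} = 0
G(15) = mex{2,2,2,1} = 0
G(16) = mex{3,2,2,1} = 0
G(17) = mex{0,3,2,2} = 1
G(18) = mex{0,0,2,2} = 1
G(19) = mex{0,0,3,2} = 1

1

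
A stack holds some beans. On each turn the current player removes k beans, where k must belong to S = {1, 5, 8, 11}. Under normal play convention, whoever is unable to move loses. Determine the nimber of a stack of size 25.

G(0) = 0
G(1) = mex{0} = 1
G(2) = mex{1} = 0
G(3) = mex{0} = 1
G(4) = mex{1} = 0
G(5) = mex{0,0} = 1
G(6) = mex{1,1} = 0
G(7) = mex{0,0} = 1
G(8) = mex{1,1,0} = 2
G(9) = mex{2,0,1} = 3
G(10) = mex{3,1,0} = 2
G(11) = mex{2,0,1,0} = 3
G(12) = mex{3,1,0,1} = 2
G(13) = mex{2,2,1,0} = 3
G(14) = mex{3,3,0,1} = 2
G(15) = mex{2,2,1,0} = 3
G(16) = mex{3,3,2,1} = 0
G(17) = mex{0,2,3,0} = 1
G(18) = mex{1,3,2,1} = 0
G(19) = mex{0,2,3,2} = 1
G(20) = mex{1,3,2,3} = 0
G(21) = mex{0,0,3,2} = 1
G(22) = mex{1,1,2,3} = 0
G(23) = mex{0,0,3,2} = 1
G(24) = mex{1,1,0,3} = 2
G(25) = mex{2,0,1,2} = 3

3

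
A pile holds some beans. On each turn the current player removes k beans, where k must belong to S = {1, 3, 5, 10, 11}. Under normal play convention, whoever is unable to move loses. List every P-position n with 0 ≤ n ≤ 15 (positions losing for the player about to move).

0, 2, 4, 6, 8

G(0) = 0
G(1) = mex{0} = 1
G(2) = mex{1} = 0
G(3) = mex{0,0} = 1
G(4) = mex{1,1} = 0
G(5) = mex{0,0,0} = 1
G(6) = mex{1,1,1} = 0
G(7) = mex{0,0,0} = 1
G(8) = mex{1,1,1} = 0
G(9) = mex{0,0,0} = 1
G(10) = mex{1,1,1,0} = 2
G(11) = mex{2,0,0,1,0} = 3
G(12) = mex{3,1,1,0,1} = 2
G(13) = mex{2,2,0,1,0} = 3
G(14) = mex{3,3,1,0,1} = 2
G(15) = mex{2,2,2,1,0} = 3
P-positions are exactly the n with G(n) = 0.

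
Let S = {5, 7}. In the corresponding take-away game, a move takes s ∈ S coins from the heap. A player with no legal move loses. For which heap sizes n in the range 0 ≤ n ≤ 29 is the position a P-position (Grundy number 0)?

0, 1, 2, 3, 4, 12, 13, 14, 15, 16, 24, 25, 26, 27, 28

G(0) = 0
G(1) = mex{} = 0
G(2) = mex{} = 0
G(3) = mex{} = 0
G(4) = mex{} = 0
G(5) = mex{0} = 1
G(6) = mex{0} = 1
G(7) = mex{0,0} = 1
G(8) = mex{0,0} = 1
G(9) = mex{0,0} = 1
G(10) = mex{1,0} = 2
G(11) = mex{1,0} = 2
G(12) = mex{1,1} = 0
G(13) = mex{1,1} = 0
G(14) = mex{1,1} = 0
G(15) = mex{2,1} = 0
G(16) = mex{2,1} = 0
G(17) = mex{0,2} = 1
G(18) = mex{0,2} = 1
G(19) = mex{0,0} = 1
G(20) = mex{0,0} = 1
G(21) = mex{0,0} = 1
G(22) = mex{1,0} = 2
G(23) = mex{1,0} = 2
G(24) = mex{1,1} = 0
G(25) = mex{1,1} = 0
G(26) = mex{1,1} = 0
G(27) = mex{2,1} = 0
G(28) = mex{2,1} = 0
G(29) = mex{0,2} = 1
P-positions are exactly the n with G(n) = 0.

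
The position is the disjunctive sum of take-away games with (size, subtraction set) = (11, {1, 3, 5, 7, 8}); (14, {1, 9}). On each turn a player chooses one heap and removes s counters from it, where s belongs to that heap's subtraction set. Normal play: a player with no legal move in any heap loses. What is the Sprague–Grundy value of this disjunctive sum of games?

3

Heap A, S = {1, 3, 5, 7, 8}:
G(0) = 0
G(1) = mex{0} = 1
G(2) = mex{1} = 0
G(3) = mex{0,0} = 1
G(4) = mex{1,1} = 0
G(5) = mex{0,0,0} = 1
G(6) = mex{1,1,1} = 0
G(7) = mex{0,0,0,0} = 1
G(8) = mex{1,1,1,1,0} = 2
G(9) = mex{2,0,0,0,1} = 3
G(10) = mex{3,1,1,1,0} = 2
G(11) = mex{2,2,0,0,1} = 3
G_A(11) = 3.
Heap B, S = {1, 9}:
G(0) = 0
G(1) = mex{0} = 1
G(2) = mex{1} = 0
G(3) = mex{0} = 1
G(4) = mex{1} = 0
G(5) = mex{0} = 1
G(6) = mex{1} = 0
G(7) = mex{0} = 1
G(8) = mex{1} = 0
G(9) = mex{0,0} = 1
G(10) = mex{1,1} = 0
G(11) = mex{0,0} = 1
G(12) = mex{1,1} = 0
G(13) = mex{0,0} = 1
G(14) = mex{1,1} = 0
G_B(14) = 0.
Combined Grundy value = 3 ⊕ 0 = 3.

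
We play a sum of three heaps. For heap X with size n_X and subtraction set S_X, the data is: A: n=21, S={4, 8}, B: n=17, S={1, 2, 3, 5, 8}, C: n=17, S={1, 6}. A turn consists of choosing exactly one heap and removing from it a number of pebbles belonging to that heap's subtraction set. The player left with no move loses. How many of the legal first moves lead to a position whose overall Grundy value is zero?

Heap A, S = {4, 8}:
G(0) = 0
G(1) = mex{} = 0
G(2) = mex{} = 0
G(3) = mex{} = 0
G(4) = mex{0} = 1
G(5) = mex{0} = 1
G(6) = mex{0} = 1
G(7) = mex{0} = 1
G(8) = mex{1,0} = 2
G(9) = mex{1,0} = 2
G(10) = mex{1,0} = 2
G(11) = mex{1,0} = 2
G(12) = mex{2,1} = 0
G(13) = mex{2,1} = 0
G(14) = mex{2,1} = 0
G(15) = mex{2,1} = 0
G(16) = mex{0,2} = 1
G(17) = mex{0,2} = 1
G(18) = mex{0,2} = 1
G(19) = mex{0,2} = 1
G(20) = mex{1,0} = 2
G(21) = mex{1,0} = 2
G_A(21) = 2.
Heap B, S = {1, 2, 3, 5, 8}:
G(0) = 0
G(1) = mex{0} = 1
G(2) = mex{1,0} = 2
G(3) = mex{2,1,0} = 3
G(4) = mex{3,2,1} = 0
G(5) = mex{0,3,2,0} = 1
G(6) = mex{1,0,3,1} = 2
G(7) = mex{2,1,0,2} = 3
G(8) = mex{3,2,1,3,0} = 4
G(9) = mex{4,3,2,0,1} = 5
G(10) = mex{5,4,3,1,2} = 0
G(11) = mex{0,5,4,2,3} = 1
G(12) = mex{1,0,5,3,0} = 2
G(13) = mex{2,1,0,4,1} = 3
G(14) = mex{3,2,1,5,2} = 0
G(15) = mex{0,3,2,0,3} = 1
G(16) = mex{1,0,3,1,4} = 2
G(17) = mex{2,1,0,2,5} = 3
G_B(17) = 3.
Heap C, S = {1, 6}:
G(0) = 0
G(1) = mex{0} = 1
G(2) = mex{1} = 0
G(3) = mex{0} = 1
G(4) = mex{1} = 0
G(5) = mex{0} = 1
G(6) = mex{1,0} = 2
G(7) = mex{2,1} = 0
G(8) = mex{0,0} = 1
G(9) = mex{1,1} = 0
G(10) = mex{0,0} = 1
G(11) = mex{1,1} = 0
G(12) = mex{0,2} = 1
G(13) = mex{1,0} = 2
G(14) = mex{2,1} = 0
G(15) = mex{0,0} = 1
G(16) = mex{1,1} = 0
G(17) = mex{0,0} = 1
G_C(17) = 1.
Combined Grundy value = 2 ⊕ 3 ⊕ 1 = 0.
A winning move leaves total XOR = 0, i.e. changes one component's Grundy value g to g ⊕ X where X is the current total.
Heap A: target g' = 2⊕0 = 2, but every legal move changes the Grundy value (mex property), so 0 moves.
Heap B: target g' = 3⊕0 = 3, but every legal move changes the Grundy value (mex property), so 0 moves.
Heap C: target g' = 1⊕0 = 1, but every legal move changes the Grundy value (mex property), so 0 moves.

0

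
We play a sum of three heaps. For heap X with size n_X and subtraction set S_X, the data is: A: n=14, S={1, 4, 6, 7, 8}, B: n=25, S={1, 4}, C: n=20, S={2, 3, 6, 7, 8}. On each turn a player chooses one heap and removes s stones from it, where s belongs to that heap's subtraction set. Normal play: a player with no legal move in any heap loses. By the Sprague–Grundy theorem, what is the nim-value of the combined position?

Heap A, S = {1, 4, 6, 7, 8}:
n :  0  1  2  3  4  5  6  7  8  9 10 11 12 13 14
G :  0  1  0  1  2  0  1  2  3  2  3  4  5  3  0
G_A(14) = 0.
Heap B, S = {1, 4}:
n :  0  1  2  3  4  5  6  7  8  9 10 11 12 13 14 15 16 17 18 19 20 21 22 23 24 25
G :  0  1  0  1  2  0  1  0  1  2  0  1  0  1  2  0  1  0  1  2  0  1  0  1  2  0
G_B(25) = 0.
Heap C, S = {2, 3, 6, 7, 8}:
G(0) = 0
G(1) = mex{} = 0
G(2) = mex{0} = 1
G(3) = mex{0,0} = 1
G(4) = mex{1,0} = 2
G(5) = mex{1,1} = 0
G(6) = mex{2,1,0} = 3
G(7) = mex{0,2,0,0} = 1
G(8) = mex{3,0,1,0,0} = 2
G(9) = mex{1,3,1,1,0} = 2
G(10) = mex{2,1,2,1,1} = 0
G(11) = mex{2,2,0,2,1} = 3
G(12) = mex{0,2,3,0,2} = 1
G(13) = mex{3,0,1,3,0} = 2
G(14) = mex{1,3,2,1,3} = 0
G(15) = mex{2,1,2,2,1} = 0
G(16) = mex{0,2,0,2,2} = 1
G(17) = mex{0,0,3,0,2} = 1
G(18) = mex{1,0,1,3,0} = 2
G(19) = mex{1,1,2,1,3} = 0
G(20) = mex{2,1,0,2,1} = 3
G_C(20) = 3.
Combined Grundy value = 0 ⊕ 0 ⊕ 3 = 3.

3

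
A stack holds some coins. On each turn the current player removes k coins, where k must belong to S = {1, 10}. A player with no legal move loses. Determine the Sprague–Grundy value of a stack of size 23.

1

n :  0  1  2  3  4  5  6  7  8  9 10 11 12 13 14 15 16 17 18 19 20 21 22 23
G :  0  1  0  1  0  1  0  1  0  1  2  0  1  0  1  0  1  0  1  0  1  2  0  1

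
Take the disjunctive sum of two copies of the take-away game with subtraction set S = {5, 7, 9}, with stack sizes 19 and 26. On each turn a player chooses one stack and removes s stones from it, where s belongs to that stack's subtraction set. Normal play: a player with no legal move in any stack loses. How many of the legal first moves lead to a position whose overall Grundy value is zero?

4

All stacks use S = {5, 7, 9}:
G(0) = 0
G(1) = mex{} = 0
G(2) = mex{} = 0
G(3) = mex{} = 0
G(4) = mex{} = 0
G(5) = mex{0} = 1
G(6) = mex{0} = 1
G(7) = mex{0,0} = 1
G(8) = mex{0,0} = 1
G(9) = mex{0,0,0} = 1
G(10) = mex{1,0,0} = 2
G(11) = mex{1,0,0} = 2
G(12) = mex{1,1,0} = 2
G(13) = mex{1,1,0} = 2
G(14) = mex{1,1,1} = 0
G(15) = mex{2,1,1} = 0
G(16) = mex{2,1,1} = 0
G(17) = mex{2,2,1} = 0
G(18) = mex{2,2,1} = 0
G(19) = mex{0,2,2} = 1
G(20) = mex{0,2,2} = 1
G(21) = mex{0,0,2} = 1
G(22) = mex{0,0,2} = 1
G(23) = mex{0,0,0} = 1
G(24) = mex{1,0,0} = 2
G(25) = mex{1,0,0} = 2
G(26) = mex{1,1,0} = 2
Stack A: G(19) = 1.
Stack B: G(26) = 2.
Combined Grundy value = 1 ⊕ 2 = 3.
A winning move leaves total XOR = 0, i.e. changes one component's Grundy value g to g ⊕ X where X is the current total.
Stack A: need g' = 1⊕3 = 2. Options: 19−5→G=0, 19−7→G=2, 19−9→G=2. Hits: 2.
Stack B: need g' = 2⊕3 = 1. Options: 26−5→G=1, 26−7→G=1, 26−9→G=0. Hits: 2.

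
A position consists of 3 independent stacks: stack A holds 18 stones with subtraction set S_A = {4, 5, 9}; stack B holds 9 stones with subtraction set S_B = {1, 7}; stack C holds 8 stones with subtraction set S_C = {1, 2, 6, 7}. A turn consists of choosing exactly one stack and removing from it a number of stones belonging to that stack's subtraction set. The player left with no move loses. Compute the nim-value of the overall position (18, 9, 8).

0

Stack A, S = {4, 5, 9}:
G(0) = 0
G(1) = mex{} = 0
G(2) = mex{} = 0
G(3) = mex{} = 0
G(4) = mex{0} = 1
G(5) = mex{0,0} = 1
G(6) = mex{0,0} = 1
G(7) = mex{0,0} = 1
G(8) = mex{1,0} = 2
G(9) = mex{1,1,0} = 2
G(10) = mex{1,1,0} = 2
G(11) = mex{1,1,0} = 2
G(12) = mex{2,1,0} = 3
G(13) = mex{2,2,1} = 0
G(14) = mex{2,2,1} = 0
G(15) = mex{2,2,1} = 0
G(16) = mex{3,2,1} = 0
G(17) = mex{0,3,2} = 1
G(18) = mex{0,0,2} = 1
G_A(18) = 1.
Stack B, S = {1, 7}:
G(0) = 0
G(1) = mex{0} = 1
G(2) = mex{1} = 0
G(3) = mex{0} = 1
G(4) = mex{1} = 0
G(5) = mex{0} = 1
G(6) = mex{1} = 0
G(7) = mex{0,0} = 1
G(8) = mex{1,1} = 0
G(9) = mex{0,0} = 1
G_B(9) = 1.
Stack C, S = {1, 2, 6, 7}:
G(0) = 0
G(1) = mex{0} = 1
G(2) = mex{1,0} = 2
G(3) = mex{2,1} = 0
G(4) = mex{0,2} = 1
G(5) = mex{1,0} = 2
G(6) = mex{2,1,0} = 3
G(7) = mex{3,2,1,0} = 4
G(8) = mex{4,3,2,1} = 0
G_C(8) = 0.
Combined Grundy value = 1 ⊕ 1 ⊕ 0 = 0.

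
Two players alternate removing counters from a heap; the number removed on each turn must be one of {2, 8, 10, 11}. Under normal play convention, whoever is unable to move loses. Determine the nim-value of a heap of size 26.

n :  0  1  2  3  4  5  6  7  8  9 10 11 12 13 14 15 16 17 18 19 20 21 22 23 24 25 26
G :  0  0  1  1  0  0  1  1  2  2  3  3  2  2  3  3  4  0  0  1  1  0  0  1  1  2  2

2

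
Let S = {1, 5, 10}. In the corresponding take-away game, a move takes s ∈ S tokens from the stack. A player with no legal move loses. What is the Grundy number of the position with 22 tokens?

1

G(0) = 0
G(1) = mex{0} = 1
G(2) = mex{1} = 0
G(3) = mex{0} = 1
G(4) = mex{1} = 0
G(5) = mex{0,0} = 1
G(6) = mex{1,1} = 0
G(7) = mex{0,0} = 1
G(8) = mex{1,1} = 0
G(9) = mex{0,0} = 1
G(10) = mex{1,1,0} = 2
G(11) = mex{2,0,1} = 3
G(12) = mex{3,1,0} = 2
G(13) = mex{2,0,1} = 3
G(14) = mex{3,1,0} = 2
G(15) = mex{2,2,1} = 0
G(16) = mex{0,3,0} = 1
G(17) = mex{1,2,1} = 0
G(18) = mex{0,3,0} = 1
G(19) = mex{1,2,1} = 0
G(20) = mex{0,0,2} = 1
G(21) = mex{1,1,3} = 0
G(22) = mex{0,0,2} = 1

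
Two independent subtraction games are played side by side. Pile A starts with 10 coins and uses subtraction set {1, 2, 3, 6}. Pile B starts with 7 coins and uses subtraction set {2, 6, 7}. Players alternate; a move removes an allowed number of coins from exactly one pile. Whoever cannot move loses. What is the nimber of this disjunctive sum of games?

Pile A, S = {1, 2, 3, 6}:
n :  0  1  2  3  4  5  6  7  8  9 10
G :  0  1  2  3  0  1  2  3  0  1  2
G_A(10) = 2.
Pile B, S = {2, 6, 7}:
n : 0 1 2 3 4 5 6 7
G : 0 0 1 1 0 0 1 1
G_B(7) = 1.
Combined Grundy value = 2 ⊕ 1 = 3.

3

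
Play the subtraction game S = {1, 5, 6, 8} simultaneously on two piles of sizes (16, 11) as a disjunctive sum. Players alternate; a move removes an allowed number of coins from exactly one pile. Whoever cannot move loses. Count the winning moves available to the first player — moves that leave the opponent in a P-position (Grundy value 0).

All piles use S = {1, 5, 6, 8}:
n :  0  1  2  3  4  5  6  7  8  9 10 11 12 13 14 15 16
G :  0  1  0  1  0  1  2  3  2  3  2  0  1  0  1  0  1
Pile A: G(16) = 1.
Pile B: G(11) = 0.
Combined Grundy value = 1 ⊕ 0 = 1.
A winning move leaves total XOR = 0, i.e. changes one component's Grundy value g to g ⊕ X where X is the current total.
Pile A: need g' = 1⊕1 = 0. Options: 16−1→G=0, 16−5→G=0, 16−6→G=2, 16−8→G=2. Hits: 2.
Pile B: need g' = 0⊕1 = 1. Options: 11−1→G=2, 11−5→G=2, 11−6→G=1, 11−8→G=1. Hits: 2.

4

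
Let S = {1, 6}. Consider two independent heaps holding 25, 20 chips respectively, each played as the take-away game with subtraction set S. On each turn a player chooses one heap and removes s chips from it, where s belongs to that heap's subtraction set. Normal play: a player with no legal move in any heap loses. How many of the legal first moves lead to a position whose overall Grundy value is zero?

1

All heaps use S = {1, 6}:
G(0) = 0
G(1) = mex{0} = 1
G(2) = mex{1} = 0
G(3) = mex{0} = 1
G(4) = mex{1} = 0
G(5) = mex{0} = 1
G(6) = mex{1,0} = 2
G(7) = mex{2,1} = 0
G(8) = mex{0,0} = 1
G(9) = mex{1,1} = 0
G(10) = mex{0,0} = 1
G(11) = mex{1,1} = 0
G(12) = mex{0,2} = 1
G(13) = mex{1,0} = 2
G(14) = mex{2,1} = 0
G(15) = mex{0,0} = 1
G(16) = mex{1,1} = 0
G(17) = mex{0,0} = 1
G(18) = mex{1,1} = 0
G(19) = mex{0,2} = 1
G(20) = mex{1,0} = 2
G(21) = mex{2,1} = 0
G(22) = mex{0,0} = 1
G(23) = mex{1,1} = 0
G(24) = mex{0,0} = 1
G(25) = mex{1,1} = 0
Heap A: G(25) = 0.
Heap B: G(20) = 2.
Combined Grundy value = 0 ⊕ 2 = 2.
A winning move leaves total XOR = 0, i.e. changes one component's Grundy value g to g ⊕ X where X is the current total.
Heap A: need g' = 0⊕2 = 2. Options: 25−1→G=1, 25−6→G=1. Hits: 0.
Heap B: need g' = 2⊕2 = 0. Options: 20−1→G=1, 20−6→G=0. Hits: 1.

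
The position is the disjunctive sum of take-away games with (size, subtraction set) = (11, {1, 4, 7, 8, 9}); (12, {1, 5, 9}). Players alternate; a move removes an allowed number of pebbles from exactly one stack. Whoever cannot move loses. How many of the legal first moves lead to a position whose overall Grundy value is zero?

1

Stack A, S = {1, 4, 7, 8, 9}:
G(0) = 0
G(1) = mex{0} = 1
G(2) = mex{1} = 0
G(3) = mex{0} = 1
G(4) = mex{1,0} = 2
G(5) = mex{2,1} = 0
G(6) = mex{0,0} = 1
G(7) = mex{1,1,0} = 2
G(8) = mex{2,2,1,0} = 3
G(9) = mex{3,0,0,1,0} = 2
G(10) = mex{2,1,1,0,1} = 3
G(11) = mex{3,2,2,1,0} = 4
G_A(11) = 4.
Stack B, S = {1, 5, 9}:
n :  0  1  2  3  4  5  6  7  8  9 10 11 12
G :  0  1  0  1  0  1  0  1  0  1  0  1  0
G_B(12) = 0.
Combined Grundy value = 4 ⊕ 0 = 4.
A winning move leaves total XOR = 0, i.e. changes one component's Grundy value g to g ⊕ X where X is the current total.
Stack A: need g' = 4⊕4 = 0. Options: 11−1→G=3, 11−4→G=2, 11−7→G=2, 11−8→G=1, 11−9→G=0. Hits: 1.
Stack B: need g' = 0⊕4 = 4. Options: 12−1→G=1, 12−5→G=1, 12−9→G=1. Hits: 0.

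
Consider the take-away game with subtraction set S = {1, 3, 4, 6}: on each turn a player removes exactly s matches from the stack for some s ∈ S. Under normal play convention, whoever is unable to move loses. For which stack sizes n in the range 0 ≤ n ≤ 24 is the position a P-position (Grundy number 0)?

0, 2, 7, 9, 14, 16, 21, 23

G(0) = 0
G(1) = mex{0} = 1
G(2) = mex{1} = 0
G(3) = mex{0,0} = 1
G(4) = mex{1,1,0} = 2
G(5) = mex{2,0,1} = 3
G(6) = mex{3,1,0,0} = 2
G(7) = mex{2,2,1,1} = 0
G(8) = mex{0,3,2,0} = 1
G(9) = mex{1,2,3,1} = 0
G(10) = mex{0,0,2,2} = 1
G(11) = mex{1,1,0,3} = 2
G(12) = mex{2,0,1,2} = 3
G(13) = mex{3,1,0,0} = 2
G(14) = mex{2,2,1,1} = 0
G(15) = mex{0,3,2,0} = 1
G(16) = mex{1,2,3,1} = 0
G(17) = mex{0,0,2,2} = 1
G(18) = mex{1,1,0,3} = 2
G(19) = mex{2,0,1,2} = 3
G(20) = mex{3,1,0,0} = 2
G(21) = mex{2,2,1,1} = 0
G(22) = mex{0,3,2,0} = 1
G(23) = mex{1,2,3,1} = 0
G(24) = mex{0,0,2,2} = 1
P-positions are exactly the n with G(n) = 0.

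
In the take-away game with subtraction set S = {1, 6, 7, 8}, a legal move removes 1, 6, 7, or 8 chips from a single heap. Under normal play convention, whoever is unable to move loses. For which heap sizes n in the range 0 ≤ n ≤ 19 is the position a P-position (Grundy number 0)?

0, 2, 4, 13, 15, 17

G(0) = 0
G(1) = mex{0} = 1
G(2) = mex{1} = 0
G(3) = mex{0} = 1
G(4) = mex{1} = 0
G(5) = mex{0} = 1
G(6) = mex{1,0} = 2
G(7) = mex{2,1,0} = 3
G(8) = mex{3,0,1,0} = 2
G(9) = mex{2,1,0,1} = 3
G(10) = mex{3,0,1,0} = 2
G(11) = mex{2,1,0,1} = 3
G(12) = mex{3,2,1,0} = 4
G(13) = mex{4,3,2,1} = 0
G(14) = mex{0,2,3,2} = 1
G(15) = mex{1,3,2,3} = 0
G(16) = mex{0,2,3,2} = 1
G(17) = mex{1,3,2,3} = 0
G(18) = mex{0,4,3,2} = 1
G(19) = mex{1,0,4,3} = 2
P-positions are exactly the n with G(n) = 0.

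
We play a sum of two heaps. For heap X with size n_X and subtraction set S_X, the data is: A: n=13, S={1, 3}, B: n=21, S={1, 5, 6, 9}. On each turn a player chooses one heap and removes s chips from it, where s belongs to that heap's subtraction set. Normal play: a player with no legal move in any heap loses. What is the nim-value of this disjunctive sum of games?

2

Heap A, S = {1, 3}:
G(0) = 0
G(1) = mex{0} = 1
G(2) = mex{1} = 0
G(3) = mex{0,0} = 1
G(4) = mex{1,1} = 0
G(5) = mex{0,0} = 1
G(6) = mex{1,1} = 0
G(7) = mex{0,0} = 1
G(8) = mex{1,1} = 0
G(9) = mex{0,0} = 1
G(10) = mex{1,1} = 0
G(11) = mex{0,0} = 1
G(12) = mex{1,1} = 0
G(13) = mex{0,0} = 1
G_A(13) = 1.
Heap B, S = {1, 5, 6, 9}:
G(0) = 0
G(1) = mex{0} = 1
G(2) = mex{1} = 0
G(3) = mex{0} = 1
G(4) = mex{1} = 0
G(5) = mex{0,0} = 1
G(6) = mex{1,1,0} = 2
G(7) = mex{2,0,1} = 3
G(8) = mex{3,1,0} = 2
G(9) = mex{2,0,1,0} = 3
G(10) = mex{3,1,0,1} = 2
G(11) = mex{2,2,1,0} = 3
G(12) = mex{3,3,2,1} = 0
G(13) = mex{0,2,3,0} = 1
G(14) = mex{1,3,2,1} = 0
G(15) = mex{0,2,3,2} = 1
G(16) = mex{1,3,2,3} = 0
G(17) = mex{0,0,3,2} = 1
G(18) = mex{1,1,0,3} = 2
G(19) = mex{2,0,1,2} = 3
G(20) = mex{3,1,0,3} = 2
G(21) = mex{2,0,1,0} = 3
G_B(21) = 3.
Combined Grundy value = 1 ⊕ 3 = 2.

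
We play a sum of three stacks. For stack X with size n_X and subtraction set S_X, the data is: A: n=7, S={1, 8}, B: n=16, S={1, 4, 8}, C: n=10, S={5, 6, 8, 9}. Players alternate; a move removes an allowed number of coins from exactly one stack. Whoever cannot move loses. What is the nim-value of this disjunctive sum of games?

1

Stack A, S = {1, 8}:
n : 0 1 2 3 4 5 6 7
G : 0 1 0 1 0 1 0 1
G_A(7) = 1.
Stack B, S = {1, 4, 8}:
n :  0  1  2  3  4  5  6  7  8  9 10 11 12 13 14 15 16
G :  0  1  0  1  2  0  1  0  1  2  3  2  0  1  0  1  2
G_B(16) = 2.
Stack C, S = {5, 6, 8, 9}:
G(0) = 0
G(1) = mex{} = 0
G(2) = mex{} = 0
G(3) = mex{} = 0
G(4) = mex{} = 0
G(5) = mex{0} = 1
G(6) = mex{0,0} = 1
G(7) = mex{0,0} = 1
G(8) = mex{0,0,0} = 1
G(9) = mex{0,0,0,0} = 1
G(10) = mex{1,0,0,0} = 2
G_C(10) = 2.
Combined Grundy value = 1 ⊕ 2 ⊕ 2 = 1.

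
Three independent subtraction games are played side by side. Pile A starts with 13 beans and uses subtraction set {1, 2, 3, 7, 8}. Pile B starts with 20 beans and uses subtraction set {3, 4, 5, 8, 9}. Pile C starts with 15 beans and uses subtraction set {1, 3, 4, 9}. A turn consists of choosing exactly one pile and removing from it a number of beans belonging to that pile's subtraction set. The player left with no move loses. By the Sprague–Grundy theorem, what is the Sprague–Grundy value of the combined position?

Pile A, S = {1, 2, 3, 7, 8}:
G(0) = 0
G(1) = mex{0} = 1
G(2) = mex{1,0} = 2
G(3) = mex{2,1,0} = 3
G(4) = mex{3,2,1} = 0
G(5) = mex{0,3,2} = 1
G(6) = mex{1,0,3} = 2
G(7) = mex{2,1,0,0} = 3
G(8) = mex{3,2,1,1,0} = 4
G(9) = mex{4,3,2,2,1} = 0
G(10) = mex{0,4,3,3,2} = 1
G(11) = mex{1,0,4,0,3} = 2
G(12) = mex{2,1,0,1,0} = 3
G(13) = mex{3,2,1,2,1} = 0
G_A(13) = 0.
Pile B, S = {3, 4, 5, 8, 9}:
n :  0  1  2  3  4  5  6  7  8  9 10 11 12 13 14 15 16 17 18 19 20
G :  0  0  0  1  1  1  2  2  2  3  3  3  0  0  0  1  1  1  2  2  2
G_B(20) = 2.
Pile C, S = {1, 3, 4, 9}:
G(0) = 0
G(1) = mex{0} = 1
G(2) = mex{1} = 0
G(3) = mex{0,0} = 1
G(4) = mex{1,1,0} = 2
G(5) = mex{2,0,1} = 3
G(6) = mex{3,1,0} = 2
G(7) = mex{2,2,1} = 0
G(8) = mex{0,3,2} = 1
G(9) = mex{1,2,3,0} = 4
G(10) = mex{4,0,2,1} = 3
G(11) = mex{3,1,0,0} = 2
G(12) = mex{2,4,1,1} = 0
G(13) = mex{0,3,4,2} = 1
G(14) = mex{1,2,3,3} = 0
G(15) = mex{0,0,2,2} = 1
G_C(15) = 1.
Combined Grundy value = 0 ⊕ 2 ⊕ 1 = 3.

3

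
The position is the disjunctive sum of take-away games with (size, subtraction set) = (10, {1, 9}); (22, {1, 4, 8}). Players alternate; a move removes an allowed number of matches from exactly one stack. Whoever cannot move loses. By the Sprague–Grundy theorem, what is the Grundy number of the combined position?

Stack A, S = {1, 9}:
G(0) = 0
G(1) = mex{0} = 1
G(2) = mex{1} = 0
G(3) = mex{0} = 1
G(4) = mex{1} = 0
G(5) = mex{0} = 1
G(6) = mex{1} = 0
G(7) = mex{0} = 1
G(8) = mex{1} = 0
G(9) = mex{0,0} = 1
G(10) = mex{1,1} = 0
G_A(10) = 0.
Stack B, S = {1, 4, 8}:
n :  0  1  2  3  4  5  6  7  8  9 10 11 12 13 14 15 16 17 18 19 20 21 22
G :  0  1  0  1  2  0  1  0  1  2  3  2  0  1  0  1  2  0  1  0  1  2  3
G_B(22) = 3.
Combined Grundy value = 0 ⊕ 3 = 3.

3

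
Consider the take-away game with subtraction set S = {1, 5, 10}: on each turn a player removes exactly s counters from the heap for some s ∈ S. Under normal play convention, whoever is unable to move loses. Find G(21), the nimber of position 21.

0

n :  0  1  2  3  4  5  6  7  8  9 10 11 12 13 14 15 16 17 18 19 20 21
G :  0  1  0  1  0  1  0  1  0  1  2  3  2  3  2  0  1  0  1  0  1  0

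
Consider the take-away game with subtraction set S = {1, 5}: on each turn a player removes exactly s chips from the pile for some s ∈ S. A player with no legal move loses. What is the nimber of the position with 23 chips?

G(0) = 0
G(1) = mex{0} = 1
G(2) = mex{1} = 0
G(3) = mex{0} = 1
G(4) = mex{1} = 0
G(5) = mex{0,0} = 1
G(6) = mex{1,1} = 0
G(7) = mex{0,0} = 1
G(8) = mex{1,1} = 0
G(9) = mex{0,0} = 1
G(10) = mex{1,1} = 0
G(11) = mex{0,0} = 1
G(12) = mex{1,1} = 0
G(13) = mex{0,0} = 1
G(14) = mex{1,1} = 0
G(15) = mex{0,0} = 1
G(16) = mex{1,1} = 0
G(17) = mex{0,0} = 1
G(18) = mex{1,1} = 0
G(19) = mex{0,0} = 1
G(20) = mex{1,1} = 0
G(21) = mex{0,0} = 1
G(22) = mex{1,1} = 0
G(23) = mex{0,0} = 1

1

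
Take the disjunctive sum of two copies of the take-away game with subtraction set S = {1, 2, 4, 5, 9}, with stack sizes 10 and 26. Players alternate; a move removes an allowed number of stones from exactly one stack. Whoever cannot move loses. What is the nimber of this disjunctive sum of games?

All stacks use S = {1, 2, 4, 5, 9}:
G(0) = 0
G(1) = mex{0} = 1
G(2) = mex{1,0} = 2
G(3) = mex{2,1} = 0
G(4) = mex{0,2,0} = 1
G(5) = mex{1,0,1,0} = 2
G(6) = mex{2,1,2,1} = 0
G(7) = mex{0,2,0,2} = 1
G(8) = mex{1,0,1,0} = 2
G(9) = mex{2,1,2,1,0} = 3
G(10) = mex{3,2,0,2,1} = 4
G(11) = mex{4,3,1,0,2} = 5
G(12) = mex{5,4,2,1,0} = 3
G(13) = mex{3,5,3,2,1} = 0
G(14) = mex{0,3,4,3,2} = 1
G(15) = mex{1,0,5,4,0} = 2
G(16) = mex{2,1,3,5,1} = 0
G(17) = mex{0,2,0,3,2} = 1
G(18) = mex{1,0,1,0,3} = 2
G(19) = mex{2,1,2,1,4} = 0
G(20) = mex{0,2,0,2,5} = 1
G(21) = mex{1,0,1,0,3} = 2
G(22) = mex{2,1,2,1,0} = 3
G(23) = mex{3,2,0,2,1} = 4
G(24) = mex{4,3,1,0,2} = 5
G(25) = mex{5,4,2,1,0} = 3
G(26) = mex{3,5,3,2,1} = 0
Stack A: G(10) = 4.
Stack B: G(26) = 0.
Combined Grundy value = 4 ⊕ 0 = 4.

4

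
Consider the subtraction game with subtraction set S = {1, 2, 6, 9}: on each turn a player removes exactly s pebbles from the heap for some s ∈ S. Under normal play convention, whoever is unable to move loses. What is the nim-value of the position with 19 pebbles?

n :  0  1  2  3  4  5  6  7  8  9 10 11 12 13 14 15 16 17 18 19
G :  0  1  2  0  1  2  3  0  1  2  0  1  2  3  0  1  2  0  1  2

2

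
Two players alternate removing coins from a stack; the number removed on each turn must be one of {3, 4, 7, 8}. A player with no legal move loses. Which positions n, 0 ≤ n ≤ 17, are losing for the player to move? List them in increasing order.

G(0) = 0
G(1) = mex{} = 0
G(2) = mex{} = 0
G(3) = mex{0} = 1
G(4) = mex{0,0} = 1
G(5) = mex{0,0} = 1
G(6) = mex{1,0} = 2
G(7) = mex{1,1,0} = 2
G(8) = mex{1,1,0,0} = 2
G(9) = mex{2,1,0,0} = 3
G(10) = mex{2,2,1,0} = 3
G(11) = mex{2,2,1,1} = 0
G(12) = mex{3,2,1,1} = 0
G(13) = mex{3,3,2,1} = 0
G(14) = mex{0,3,2,2} = 1
G(15) = mex{0,0,2,2} = 1
G(16) = mex{0,0,3,2} = 1
G(17) = mex{1,0,3,3} = 2
P-positions are exactly the n with G(n) = 0.

0, 1, 2, 11, 12, 13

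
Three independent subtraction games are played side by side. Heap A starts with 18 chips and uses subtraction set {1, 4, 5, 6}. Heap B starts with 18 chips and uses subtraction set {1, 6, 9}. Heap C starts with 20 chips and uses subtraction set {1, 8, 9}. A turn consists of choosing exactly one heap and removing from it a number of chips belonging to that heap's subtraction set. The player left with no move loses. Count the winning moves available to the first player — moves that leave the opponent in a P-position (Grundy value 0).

4

Heap A, S = {1, 4, 5, 6}:
G(0) = 0
G(1) = mex{0} = 1
G(2) = mex{1} = 0
G(3) = mex{0} = 1
G(4) = mex{1,0} = 2
G(5) = mex{2,1,0} = 3
G(6) = mex{3,0,1,0} = 2
G(7) = mex{2,1,0,1} = 3
G(8) = mex{3,2,1,0} = 4
G(9) = mex{4,3,2,1} = 0
G(10) = mex{0,2,3,2} = 1
G(11) = mex{1,3,2,3} = 0
G(12) = mex{0,4,3,2} = 1
G(13) = mex{1,0,4,3} = 2
G(14) = mex{2,1,0,4} = 3
G(15) = mex{3,0,1,0} = 2
G(16) = mex{2,1,0,1} = 3
G(17) = mex{3,2,1,0} = 4
G(18) = mex{4,3,2,1} = 0
G_A(18) = 0.
Heap B, S = {1, 6, 9}:
n :  0  1  2  3  4  5  6  7  8  9 10 11 12 13 14 15 16 17 18
G :  0  1  0  1  0  1  2  0  1  2  3  2  0  1  0  1  2  0  1
G_B(18) = 1.
Heap C, S = {1, 8, 9}:
n :  0  1  2  3  4  5  6  7  8  9 10 11 12 13 14 15 16 17 18 19 20
G :  0  1  0  1  0  1  0  1  2  3  2  3  2  3  2  3  0  1  0  1  0
G_C(20) = 0.
Combined Grundy value = 0 ⊕ 1 ⊕ 0 = 1.
A winning move leaves total XOR = 0, i.e. changes one component's Grundy value g to g ⊕ X where X is the current total.
Heap A: need g' = 0⊕1 = 1. Options: 18−1→G=4, 18−4→G=3, 18−5→G=2, 18−6→G=1. Hits: 1.
Heap B: need g' = 1⊕1 = 0. Options: 18−1→G=0, 18−6→G=0, 18−9→G=2. Hits: 2.
Heap C: need g' = 0⊕1 = 1. Options: 20−1→G=1, 20−8→G=2, 20−9→G=3. Hits: 1.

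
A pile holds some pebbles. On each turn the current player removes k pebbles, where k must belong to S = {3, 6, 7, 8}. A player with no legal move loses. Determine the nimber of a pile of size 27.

n :  0  1  2  3  4  5  6  7  8  9 10 11 12 13 14 15 16 17 18 19 20 21 22 23 24 25 26 27
G :  0  0  0  1  1  1  2  2  2  3  3  0  0  0  1  1  1  2  2  2  3  3  0  0  0  1  1  1

1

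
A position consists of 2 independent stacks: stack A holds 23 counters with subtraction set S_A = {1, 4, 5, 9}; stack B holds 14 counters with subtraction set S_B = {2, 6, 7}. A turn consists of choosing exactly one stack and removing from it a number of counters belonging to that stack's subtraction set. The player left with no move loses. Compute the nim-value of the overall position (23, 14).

Stack A, S = {1, 4, 5, 9}:
n :  0  1  2  3  4  5  6  7  8  9 10 11 12 13 14 15 16 17 18 19 20 21 22 23
G :  0  1  0  1  2  3  2  3  0  1  0  1  2  3  2  3  0  1  0  1  2  3  2  3
G_A(23) = 3.
Stack B, S = {2, 6, 7}:
n :  0  1  2  3  4  5  6  7  8  9 10 11 12 13 14
G :  0  0  1  1  0  0  1  1  2  0  3  1  2  0  0
G_B(14) = 0.
Combined Grundy value = 3 ⊕ 0 = 3.

3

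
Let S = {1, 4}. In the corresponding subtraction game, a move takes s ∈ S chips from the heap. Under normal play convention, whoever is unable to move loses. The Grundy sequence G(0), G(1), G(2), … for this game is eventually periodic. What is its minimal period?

5

G(0) = 0
G(1) = mex{0} = 1
G(2) = mex{1} = 0
G(3) = mex{0} = 1
G(4) = mex{1,0} = 2
G(5) = mex{2,1} = 0
G(6) = mex{0,0} = 1
G(7) = mex{1,1} = 0
G(8) = mex{0,2} = 1
G(9) = mex{1,0} = 2
G(10) = mex{2,1} = 0
G(11) = mex{0,0} = 1
G(12) = mex{1,1} = 0
G(13) = mex{0,2} = 1
G(14) = mex{1,0} = 2
G(n+5) = G(n) holds for n = 0,…,3 (a full window of length max(S) = 4), so the sequence is purely periodic with period 5.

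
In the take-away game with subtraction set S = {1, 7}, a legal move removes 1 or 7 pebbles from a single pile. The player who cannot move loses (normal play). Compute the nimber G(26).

G(0) = 0
G(1) = mex{0} = 1
G(2) = mex{1} = 0
G(3) = mex{0} = 1
G(4) = mex{1} = 0
G(5) = mex{0} = 1
G(6) = mex{1} = 0
G(7) = mex{0,0} = 1
G(8) = mex{1,1} = 0
G(9) = mex{0,0} = 1
G(10) = mex{1,1} = 0
G(11) = mex{0,0} = 1
G(12) = mex{1,1} = 0
G(13) = mex{0,0} = 1
G(14) = mex{1,1} = 0
G(15) = mex{0,0} = 1
G(16) = mex{1,1} = 0
G(17) = mex{0,0} = 1
G(18) = mex{1,1} = 0
G(19) = mex{0,0} = 1
G(20) = mex{1,1} = 0
G(21) = mex{0,0} = 1
G(22) = mex{1,1} = 0
G(23) = mex{0,0} = 1
G(24) = mex{1,1} = 0
G(25) = mex{0,0} = 1
G(26) = mex{1,1} = 0

0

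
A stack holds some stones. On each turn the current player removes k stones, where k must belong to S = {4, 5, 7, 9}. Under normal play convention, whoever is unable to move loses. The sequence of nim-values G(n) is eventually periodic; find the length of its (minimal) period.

13

n :  0  1  2  3  4  5  6  7  8  9 10 11 12 13 14 15 16 17 18 19 20 21 22 23 24 25 26 27
G :  0  0  0  0  1  1  1  1  2  2  2  2  3  0  0  0  0  1  1  1  1  2  2  2  2  3  0  0
G(n+13) = G(n) holds for n = 0,…,8 (a full window of length max(S) = 9), so the sequence is purely periodic with period 13.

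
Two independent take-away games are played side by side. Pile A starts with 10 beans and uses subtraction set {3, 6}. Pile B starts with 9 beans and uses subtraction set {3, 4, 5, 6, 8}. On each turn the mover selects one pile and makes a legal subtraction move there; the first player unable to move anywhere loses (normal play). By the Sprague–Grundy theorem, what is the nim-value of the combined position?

Pile A, S = {3, 6}:
n :  0  1  2  3  4  5  6  7  8  9 10
G :  0  0  0  1  1  1  2  2  2  0  0
G_A(10) = 0.
Pile B, S = {3, 4, 5, 6, 8}:
n : 0 1 2 3 4 5 6 7 8 9
G : 0 0 0 1 1 1 2 2 2 3
G_B(9) = 3.
Combined Grundy value = 0 ⊕ 3 = 3.

3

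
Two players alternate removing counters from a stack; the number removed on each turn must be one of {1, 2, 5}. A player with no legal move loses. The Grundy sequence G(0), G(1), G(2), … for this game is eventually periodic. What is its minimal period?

G(0) = 0
G(1) = mex{0} = 1
G(2) = mex{1,0} = 2
G(3) = mex{2,1} = 0
G(4) = mex{0,2} = 1
G(5) = mex{1,0,0} = 2
G(6) = mex{2,1,1} = 0
G(7) = mex{0,2,2} = 1
G(8) = mex{1,0,0} = 2
G(9) = mex{2,1,1} = 0
G(10) = mex{0,2,2} = 1
G(11) = mex{1,0,0} = 2
G(12) = mex{2,1,1} = 0
G(13) = mex{0,2,2} = 1
G(14) = mex{1,0,0} = 2
G(n+3) = G(n) holds for n = 0,…,4 (a full window of length max(S) = 5), so the sequence is purely periodic with period 3.

3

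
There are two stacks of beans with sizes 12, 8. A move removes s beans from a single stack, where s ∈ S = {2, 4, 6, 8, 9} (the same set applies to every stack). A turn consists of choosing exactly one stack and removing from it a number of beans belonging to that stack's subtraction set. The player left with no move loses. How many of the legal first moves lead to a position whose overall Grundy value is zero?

All stacks use S = {2, 4, 6, 8, 9}:
G(0) = 0
G(1) = mex{} = 0
G(2) = mex{0} = 1
G(3) = mex{0} = 1
G(4) = mex{1,0} = 2
G(5) = mex{1,0} = 2
G(6) = mex{2,1,0} = 3
G(7) = mex{2,1,0} = 3
G(8) = mex{3,2,1,0} = 4
G(9) = mex{3,2,1,0,0} = 4
G(10) = mex{4,3,2,1,0} = 5
G(11) = mex{4,3,2,1,1} = 0
G(12) = mex{5,4,3,2,1} = 0
Stack A: G(12) = 0.
Stack B: G(8) = 4.
Combined Grundy value = 0 ⊕ 4 = 4.
A winning move leaves total XOR = 0, i.e. changes one component's Grundy value g to g ⊕ X where X is the current total.
Stack A: need g' = 0⊕4 = 4. Options: 12−2→G=5, 12−4→G=4, 12−6→G=3, 12−8→G=2, 12−9→G=1. Hits: 1.
Stack B: need g' = 4⊕4 = 0. Options: 8−2→G=3, 8−4→G=2, 8−6→G=1, 8−8→G=0. Hits: 1.

2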